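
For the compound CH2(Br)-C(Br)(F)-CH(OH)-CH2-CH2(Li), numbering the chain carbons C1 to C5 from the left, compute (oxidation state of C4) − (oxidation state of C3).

-2

C4: 2C, 2H → 0 − 2 = -2
C3: 2C, 1H, 1O → 0 − 1 + 1 = 0
Difference: -2 − (0) = -2.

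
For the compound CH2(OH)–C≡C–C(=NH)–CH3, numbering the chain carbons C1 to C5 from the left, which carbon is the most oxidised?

C4

Tallying each carbon's bonds:
C1: 1C, 2H, 1O → 0 − 2 + 1 = -1
C2: 4C → 0 = 0
C3: 4C → 0 = 0
C4: 2C, 2N → 0 + 2 = +2
C5: 1C, 3H → 0 − 3 = -3
The most oxidised carbon is C4 at +2.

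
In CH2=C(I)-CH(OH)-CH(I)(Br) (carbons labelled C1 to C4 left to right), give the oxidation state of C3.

C3 has one bond to C (0), one bond to C (0), one bond to H (-1), one bond to O (+1).
Oxidation state = 0 + 0 − 1 + 1 = 0.

0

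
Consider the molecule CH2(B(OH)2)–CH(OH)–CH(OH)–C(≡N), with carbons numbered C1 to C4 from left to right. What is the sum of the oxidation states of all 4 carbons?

Each bond to a more electronegative atom (O, N, halogen) counts +1, each bond to a less electronegative atom (H, metal, B, Si) counts −1, and each C–C bond counts 0. Tallying each carbon:
C1: 1C, 2H, 1B → 0 − 2 − 1 = -3
C2: 2C, 1H, 1O → 0 − 1 + 1 = 0
C3: 2C, 1H, 1O → 0 − 1 + 1 = 0
C4: 1C, 3N → 0 + 3 = +3
Sum = -3 + 0 + 0 + 3 = 0.

0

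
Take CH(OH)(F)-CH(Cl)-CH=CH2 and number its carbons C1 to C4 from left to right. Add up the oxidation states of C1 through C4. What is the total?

Count +1 for every bond to an atom more electronegative than carbon and −1 for every bond to one less electronegative; C–C bonds are 0. Tallying each carbon:
C1: 1C, 1H, 1O, 1F → 0 − 1 + 1 + 1 = +1
C2: 2C, 1H, 1Cl → 0 − 1 + 1 = 0
C3: 3C, 1H → 0 − 1 = -1
C4: 2C, 2H → 0 − 2 = -2
Sum = +1 + 0 − 1 − 2 = -2.

-2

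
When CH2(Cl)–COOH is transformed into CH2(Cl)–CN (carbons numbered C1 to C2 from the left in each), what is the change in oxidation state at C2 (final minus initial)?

0

Before: C2 has 1 bond to C, 3 bonds to O → oxidation state +3.
After: C2 has 1 bond to C, 3 bonds to N → oxidation state +3.
Δ = +3 − (+3) = 0, so no net redox change at C2.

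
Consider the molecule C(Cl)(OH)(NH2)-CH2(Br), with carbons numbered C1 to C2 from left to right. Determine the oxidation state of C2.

-1

C2 has one bond to C (0), one bond to Br (+1), one bond to H (-1), one bond to H (-1).
Oxidation state = 0 + 1 − 1 − 1 = -1.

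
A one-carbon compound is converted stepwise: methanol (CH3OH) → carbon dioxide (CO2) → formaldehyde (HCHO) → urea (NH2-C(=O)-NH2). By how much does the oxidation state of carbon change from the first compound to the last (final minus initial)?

Carbon oxidation states along the series — methanol: -2, carbon dioxide: +4, formaldehyde: 0, urea: +4.
Net change = +4 − (-2) = +6.

+6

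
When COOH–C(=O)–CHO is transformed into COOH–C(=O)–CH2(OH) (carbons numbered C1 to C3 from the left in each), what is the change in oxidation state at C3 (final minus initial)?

Before: C3 has 1 bond to C, 1 bond to H, 2 bonds to O → oxidation state +1.
After: C3 has 1 bond to C, 2 bonds to H, 1 bond to O → oxidation state -1.
Δ = -1 − (+1) = -2, so this is a reduction at C3.

-2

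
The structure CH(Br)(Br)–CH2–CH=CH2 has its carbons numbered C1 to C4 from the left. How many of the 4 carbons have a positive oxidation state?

Count +1 for every bond to an atom more electronegative than carbon and −1 for every bond to one less electronegative; C–C bonds are 0. Tallying each carbon:
C1: 1C, 1H, 2Br → 0 − 1 + 2 = +1
C2: 2C, 2H → 0 − 2 = -2
C3: 3C, 1H → 0 − 1 = -1
C4: 2C, 2H → 0 − 2 = -2
1 carbon (C1) meets the condition.

1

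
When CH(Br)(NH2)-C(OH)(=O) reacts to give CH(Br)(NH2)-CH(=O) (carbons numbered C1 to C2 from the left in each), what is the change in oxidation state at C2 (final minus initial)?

-2

Before: C2 has 1 bond to C, 3 bonds to O → oxidation state +3.
After: C2 has 1 bond to C, 1 bond to H, 2 bonds to O → oxidation state +1.
Δ = +1 − (+3) = -2, so this is a reduction at C2.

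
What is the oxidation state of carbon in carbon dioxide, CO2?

Bonds to more-electronegative neighbours contribute +1 each, bonds to H or metals contribute −1 each, and C–C bonds contribute 0.
The carbon has a double bond to O (2×+1 = +2), a double bond to O (2×+1 = +2).
Oxidation state = +2 + 2 = +4.

+4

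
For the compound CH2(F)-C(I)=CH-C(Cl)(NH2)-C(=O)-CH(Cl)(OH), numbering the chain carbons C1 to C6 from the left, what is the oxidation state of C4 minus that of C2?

+1

C4: 2C, 1N, 1Cl → 0 + 1 + 1 = +2
C2: 3C, 1I → 0 + 1 = +1
Difference: +2 − (+1) = +1.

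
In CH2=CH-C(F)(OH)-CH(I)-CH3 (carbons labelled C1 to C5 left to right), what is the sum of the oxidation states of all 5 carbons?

-4

Tallying each carbon's bonds:
C1: 2C, 2H → 0 − 2 = -2
C2: 3C, 1H → 0 − 1 = -1
C3: 2C, 1O, 1F → 0 + 1 + 1 = +2
C4: 2C, 1H, 1I → 0 − 1 + 1 = 0
C5: 1C, 3H → 0 − 3 = -3
Sum = -2 − 1 + 2 + 0 − 3 = -4.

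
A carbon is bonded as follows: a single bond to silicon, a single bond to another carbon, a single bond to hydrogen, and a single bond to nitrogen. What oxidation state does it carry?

-1

Assign +1 per bond to O/N/halogen, −1 per bond to H or an electropositive element, and 0 per bond to carbon.
The carbon has one bond to C (0), one bond to Si (-1), one bond to N (+1), one bond to H (-1).
Oxidation state = 0 − 1 + 1 − 1 = -1.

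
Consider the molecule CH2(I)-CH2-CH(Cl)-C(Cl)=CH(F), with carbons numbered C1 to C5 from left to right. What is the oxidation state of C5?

C5 has a double bond to C (2×0 = 0), one bond to H (-1), one bond to F (+1).
Oxidation state = 0 − 1 + 1 = 0.

0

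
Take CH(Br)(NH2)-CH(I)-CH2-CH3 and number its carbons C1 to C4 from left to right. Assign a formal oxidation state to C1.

+1

Assign +1 per bond to O/N/halogen, −1 per bond to H or an electropositive element, and 0 per bond to carbon.
C1 has one bond to C (0), one bond to Br (+1), one bond to N (+1), one bond to H (-1).
Oxidation state = 0 + 1 + 1 − 1 = +1.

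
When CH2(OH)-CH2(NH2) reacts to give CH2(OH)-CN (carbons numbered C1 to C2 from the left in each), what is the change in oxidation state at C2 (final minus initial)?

+4

Before: C2 has 1 bond to C, 2 bonds to H, 1 bond to N → oxidation state -1.
After: C2 has 1 bond to C, 3 bonds to N → oxidation state +3.
Δ = +3 − (-1) = +4, so this is an oxidation at C2.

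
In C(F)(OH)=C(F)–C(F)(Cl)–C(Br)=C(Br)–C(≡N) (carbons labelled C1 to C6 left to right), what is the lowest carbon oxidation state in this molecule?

Each bond to a more electronegative atom (O, N, halogen) counts +1, each bond to a less electronegative atom (H, metal, B, Si) counts −1, and each C–C bond counts 0. Tallying each carbon:
C1: 2C, 1O, 1F → 0 + 1 + 1 = +2
C2: 3C, 1F → 0 + 1 = +1
C3: 2C, 1F, 1Cl → 0 + 1 + 1 = +2
C4: 3C, 1Br → 0 + 1 = +1
C5: 3C, 1Br → 0 + 1 = +1
C6: 1C, 3N → 0 + 3 = +3
The lowest value is +1.

+1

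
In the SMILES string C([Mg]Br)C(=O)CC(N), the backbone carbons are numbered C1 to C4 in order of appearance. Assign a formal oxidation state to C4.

Count +1 for every bond to an atom more electronegative than carbon and −1 for every bond to one less electronegative; C–C bonds are 0.
C4 has one bond to C (0), one bond to H (-1), one bond to N (+1), one bond to H (-1).
Oxidation state = 0 − 1 + 1 − 1 = -1.

-1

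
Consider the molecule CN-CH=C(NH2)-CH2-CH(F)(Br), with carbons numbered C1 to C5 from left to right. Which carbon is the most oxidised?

C1

Assign +1 per bond to O/N/halogen, −1 per bond to H or an electropositive element, and 0 per bond to carbon. Tallying each carbon:
C1: 1C, 3N → 0 + 3 = +3
C2: 3C, 1H → 0 − 1 = -1
C3: 3C, 1N → 0 + 1 = +1
C4: 2C, 2H → 0 − 2 = -2
C5: 1C, 1H, 1F, 1Br → 0 − 1 + 1 + 1 = +1
The most oxidised carbon is C1 at +3.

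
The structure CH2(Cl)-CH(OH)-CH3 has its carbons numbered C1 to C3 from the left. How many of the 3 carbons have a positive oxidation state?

Bonds to more-electronegative neighbours contribute +1 each, bonds to H or metals contribute −1 each, and C–C bonds contribute 0. Tallying each carbon:
C1: 1C, 2H, 1Cl → 0 − 2 + 1 = -1
C2: 2C, 1H, 1O → 0 − 1 + 1 = 0
C3: 1C, 3H → 0 − 3 = -3
0 carbons meet the condition.

0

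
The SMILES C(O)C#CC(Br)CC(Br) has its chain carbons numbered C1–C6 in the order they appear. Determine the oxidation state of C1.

Assign +1 per bond to O/N/halogen, −1 per bond to H or an electropositive element, and 0 per bond to carbon.
C1 has one bond to C (0), one bond to H (-1), one bond to O (+1), one bond to H (-1).
Oxidation state = 0 − 1 + 1 − 1 = -1.

-1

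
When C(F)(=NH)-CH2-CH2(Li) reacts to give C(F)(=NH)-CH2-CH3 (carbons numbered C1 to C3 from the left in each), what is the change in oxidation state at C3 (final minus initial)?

0

Before: C3 has 1 bond to C, 2 bonds to H, 1 bond to Li → oxidation state -3.
After: C3 has 1 bond to C, 3 bonds to H → oxidation state -3.
Δ = -3 − (-3) = 0, so no net redox change at C3.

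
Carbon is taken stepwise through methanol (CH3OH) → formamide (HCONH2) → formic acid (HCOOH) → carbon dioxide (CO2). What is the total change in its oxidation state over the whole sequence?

+6

Carbon oxidation states along the series — methanol: -2, formamide: +2, formic acid: +2, carbon dioxide: +4.
Net change = +4 − (-2) = +6.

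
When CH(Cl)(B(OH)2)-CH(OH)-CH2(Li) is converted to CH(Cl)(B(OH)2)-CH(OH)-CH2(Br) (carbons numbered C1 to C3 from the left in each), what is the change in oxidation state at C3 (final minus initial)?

+2

Before: C3 has 1 bond to C, 2 bonds to H, 1 bond to Li → oxidation state -3.
After: C3 has 1 bond to C, 2 bonds to H, 1 bond to Br → oxidation state -1.
Δ = -1 − (-3) = +2, so this is an oxidation at C3.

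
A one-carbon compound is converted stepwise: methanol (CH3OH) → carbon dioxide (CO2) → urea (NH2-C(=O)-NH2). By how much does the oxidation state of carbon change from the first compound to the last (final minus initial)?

+6

Carbon oxidation states along the series — methanol: -2, carbon dioxide: +4, urea: +4.
Net change = +4 − (-2) = +6.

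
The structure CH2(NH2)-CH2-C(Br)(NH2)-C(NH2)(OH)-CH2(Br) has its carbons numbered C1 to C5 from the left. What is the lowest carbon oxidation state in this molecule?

Tallying each carbon's bonds:
C1: 1C, 2H, 1N → 0 − 2 + 1 = -1
C2: 2C, 2H → 0 − 2 = -2
C3: 2C, 1N, 1Br → 0 + 1 + 1 = +2
C4: 2C, 1O, 1N → 0 + 1 + 1 = +2
C5: 1C, 2H, 1Br → 0 − 2 + 1 = -1
The lowest value is -2.

-2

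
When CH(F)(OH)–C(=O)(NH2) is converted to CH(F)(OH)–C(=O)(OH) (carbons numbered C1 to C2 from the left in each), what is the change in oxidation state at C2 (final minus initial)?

Before: C2 has 1 bond to C, 2 bonds to O, 1 bond to N → oxidation state +3.
After: C2 has 1 bond to C, 3 bonds to O → oxidation state +3.
Δ = +3 − (+3) = 0, so no net redox change at C2.

0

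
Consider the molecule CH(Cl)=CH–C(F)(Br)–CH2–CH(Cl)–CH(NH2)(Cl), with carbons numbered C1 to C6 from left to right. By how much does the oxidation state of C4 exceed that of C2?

C4: 2C, 2H → 0 − 2 = -2
C2: 3C, 1H → 0 − 1 = -1
Difference: -2 − (-1) = -1.

-1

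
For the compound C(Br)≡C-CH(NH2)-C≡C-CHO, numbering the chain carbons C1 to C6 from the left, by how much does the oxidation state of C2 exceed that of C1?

-1

C2: 4C → 0 = 0
C1: 3C, 1Br → 0 + 1 = +1
Difference: 0 − (+1) = -1.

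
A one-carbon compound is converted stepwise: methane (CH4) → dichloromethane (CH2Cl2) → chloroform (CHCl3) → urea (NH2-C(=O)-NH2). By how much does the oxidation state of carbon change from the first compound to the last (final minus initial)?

Carbon oxidation states along the series — methane: -4, dichloromethane: 0, chloroform: +2, urea: +4.
Net change = +4 − (-4) = +8.

+8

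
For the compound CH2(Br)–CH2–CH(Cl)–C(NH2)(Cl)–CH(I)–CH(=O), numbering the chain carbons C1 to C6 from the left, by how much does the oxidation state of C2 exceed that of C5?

C2: 2C, 2H → 0 − 2 = -2
C5: 2C, 1H, 1I → 0 − 1 + 1 = 0
Difference: -2 − (0) = -2.

-2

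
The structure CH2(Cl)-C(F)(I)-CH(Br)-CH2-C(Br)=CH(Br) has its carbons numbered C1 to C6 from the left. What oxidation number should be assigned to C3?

0

C3 has one bond to C (0), one bond to C (0), one bond to H (-1), one bond to Br (+1).
Oxidation state = 0 + 0 − 1 + 1 = 0.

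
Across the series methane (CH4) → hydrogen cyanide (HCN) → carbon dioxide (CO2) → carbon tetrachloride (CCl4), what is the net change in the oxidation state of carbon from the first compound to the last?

+8

Carbon oxidation states along the series — methane: -4, hydrogen cyanide: +2, carbon dioxide: +4, carbon tetrachloride: +4.
Net change = +4 − (-4) = +8.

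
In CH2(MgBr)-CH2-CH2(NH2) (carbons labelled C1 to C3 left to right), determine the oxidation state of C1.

Bonds to more-electronegative neighbours contribute +1 each, bonds to H or metals contribute −1 each, and C–C bonds contribute 0.
C1 has one bond to C (0), one bond to H (-1), one bond to Mg (-1), one bond to H (-1).
Oxidation state = 0 − 1 − 1 − 1 = -3.

-3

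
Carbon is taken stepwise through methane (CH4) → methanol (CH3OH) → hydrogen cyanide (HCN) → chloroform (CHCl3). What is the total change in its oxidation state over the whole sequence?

+6

Carbon oxidation states along the series — methane: -4, methanol: -2, hydrogen cyanide: +2, chloroform: +2.
Net change = +2 − (-4) = +6.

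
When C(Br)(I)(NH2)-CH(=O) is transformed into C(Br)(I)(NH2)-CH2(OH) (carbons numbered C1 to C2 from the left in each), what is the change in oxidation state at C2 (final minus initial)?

-2

Before: C2 has 1 bond to C, 1 bond to H, 2 bonds to O → oxidation state +1.
After: C2 has 1 bond to C, 2 bonds to H, 1 bond to O → oxidation state -1.
Δ = -1 − (+1) = -2, so this is a reduction at C2.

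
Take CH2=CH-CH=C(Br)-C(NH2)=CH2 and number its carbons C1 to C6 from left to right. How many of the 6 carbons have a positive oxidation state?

2

Tallying each carbon's bonds:
C1: 2C, 2H → 0 − 2 = -2
C2: 3C, 1H → 0 − 1 = -1
C3: 3C, 1H → 0 − 1 = -1
C4: 3C, 1Br → 0 + 1 = +1
C5: 3C, 1N → 0 + 1 = +1
C6: 2C, 2H → 0 − 2 = -2
2 carbons (C4, C5) meet the condition.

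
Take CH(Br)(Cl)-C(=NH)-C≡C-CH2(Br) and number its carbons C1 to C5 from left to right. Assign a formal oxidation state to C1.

+1

C1 has one bond to C (0), one bond to H (-1), one bond to Br (+1), one bond to Cl (+1).
Oxidation state = 0 − 1 + 1 + 1 = +1.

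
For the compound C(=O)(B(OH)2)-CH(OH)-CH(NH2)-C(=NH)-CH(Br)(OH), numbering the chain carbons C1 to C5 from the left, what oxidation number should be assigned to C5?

C5 has one bond to C (0), one bond to Br (+1), one bond to H (-1), one bond to O (+1).
Oxidation state = 0 + 1 − 1 + 1 = +1.

+1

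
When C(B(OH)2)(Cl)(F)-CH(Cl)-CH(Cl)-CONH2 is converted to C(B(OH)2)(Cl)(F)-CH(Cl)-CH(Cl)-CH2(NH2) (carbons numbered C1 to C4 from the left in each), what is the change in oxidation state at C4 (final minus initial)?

Before: C4 has 1 bond to C, 2 bonds to O, 1 bond to N → oxidation state +3.
After: C4 has 1 bond to C, 2 bonds to H, 1 bond to N → oxidation state -1.
Δ = -1 − (+3) = -4, so this is a reduction at C4.

-4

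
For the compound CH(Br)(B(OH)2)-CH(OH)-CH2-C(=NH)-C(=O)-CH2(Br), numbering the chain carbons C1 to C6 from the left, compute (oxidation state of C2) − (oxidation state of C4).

C2: 2C, 1H, 1O → 0 − 1 + 1 = 0
C4: 2C, 2N → 0 + 2 = +2
Difference: 0 − (+2) = -2.

-2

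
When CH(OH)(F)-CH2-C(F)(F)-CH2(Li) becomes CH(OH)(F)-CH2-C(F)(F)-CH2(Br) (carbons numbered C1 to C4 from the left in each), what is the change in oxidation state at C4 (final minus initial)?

Before: C4 has 1 bond to C, 2 bonds to H, 1 bond to Li → oxidation state -3.
After: C4 has 1 bond to C, 2 bonds to H, 1 bond to Br → oxidation state -1.
Δ = -1 − (-3) = +2, so this is an oxidation at C4.

+2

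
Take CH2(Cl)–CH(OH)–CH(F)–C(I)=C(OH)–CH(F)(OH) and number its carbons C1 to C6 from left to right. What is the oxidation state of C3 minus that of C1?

C3: 2C, 1H, 1F → 0 − 1 + 1 = 0
C1: 1C, 2H, 1Cl → 0 − 2 + 1 = -1
Difference: 0 − (-1) = +1.

+1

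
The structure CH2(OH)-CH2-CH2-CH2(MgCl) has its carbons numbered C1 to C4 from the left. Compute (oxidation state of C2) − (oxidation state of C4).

C2: 2C, 2H → 0 − 2 = -2
C4: 1C, 2H, 1Mg → 0 − 2 − 1 = -3
Difference: -2 − (-3) = +1.

+1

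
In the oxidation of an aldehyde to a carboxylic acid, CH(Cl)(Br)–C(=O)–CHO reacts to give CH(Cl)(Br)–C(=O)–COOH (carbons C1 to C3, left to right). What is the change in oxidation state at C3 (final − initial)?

+2

Before: C3 has 1 bond to C, 1 bond to H, 2 bonds to O → oxidation state +1.
After: C3 has 1 bond to C, 3 bonds to O → oxidation state +3.
Δ = +3 − (+1) = +2, so this is an oxidation at C3.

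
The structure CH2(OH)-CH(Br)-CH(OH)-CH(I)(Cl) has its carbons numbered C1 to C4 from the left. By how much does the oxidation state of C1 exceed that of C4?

-2

C1: 1C, 2H, 1O → 0 − 2 + 1 = -1
C4: 1C, 1H, 1Cl, 1I → 0 − 1 + 1 + 1 = +1
Difference: -1 − (+1) = -2.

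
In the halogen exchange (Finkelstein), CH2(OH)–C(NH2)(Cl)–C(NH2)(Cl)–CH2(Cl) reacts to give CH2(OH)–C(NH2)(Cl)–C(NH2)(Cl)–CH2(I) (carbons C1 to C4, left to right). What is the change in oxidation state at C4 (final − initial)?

0

Before: C4 has 1 bond to C, 2 bonds to H, 1 bond to Cl → oxidation state -1.
After: C4 has 1 bond to C, 2 bonds to H, 1 bond to I → oxidation state -1.
Δ = -1 − (-1) = 0, so no net redox change at C4.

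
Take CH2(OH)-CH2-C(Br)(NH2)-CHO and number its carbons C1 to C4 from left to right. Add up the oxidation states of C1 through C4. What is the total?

Tallying each carbon's bonds:
C1: 1C, 2H, 1O → 0 − 2 + 1 = -1
C2: 2C, 2H → 0 − 2 = -2
C3: 2C, 1N, 1Br → 0 + 1 + 1 = +2
C4: 1C, 1H, 2O → 0 − 1 + 2 = +1
Sum = -1 − 2 + 2 + 1 = 0.

0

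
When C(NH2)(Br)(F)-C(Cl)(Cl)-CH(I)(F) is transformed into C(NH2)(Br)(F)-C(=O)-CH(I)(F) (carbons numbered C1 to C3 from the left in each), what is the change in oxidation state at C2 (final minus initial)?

0

Before: C2 has 2 bonds to C, 2 bonds to Cl → oxidation state +2.
After: C2 has 2 bonds to C, 2 bonds to O → oxidation state +2.
Δ = +2 − (+2) = 0, so no net redox change at C2.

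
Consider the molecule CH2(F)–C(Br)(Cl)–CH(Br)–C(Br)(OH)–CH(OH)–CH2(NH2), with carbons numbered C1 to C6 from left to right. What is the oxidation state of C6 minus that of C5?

-1

C6: 1C, 2H, 1N → 0 − 2 + 1 = -1
C5: 2C, 1H, 1O → 0 − 1 + 1 = 0
Difference: -1 − (0) = -1.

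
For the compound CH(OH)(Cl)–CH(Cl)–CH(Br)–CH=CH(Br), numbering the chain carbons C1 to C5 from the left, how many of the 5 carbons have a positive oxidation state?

1

Assign +1 per bond to O/N/halogen, −1 per bond to H or an electropositive element, and 0 per bond to carbon. Tallying each carbon:
C1: 1C, 1H, 1O, 1Cl → 0 − 1 + 1 + 1 = +1
C2: 2C, 1H, 1Cl → 0 − 1 + 1 = 0
C3: 2C, 1H, 1Br → 0 − 1 + 1 = 0
C4: 3C, 1H → 0 − 1 = -1
C5: 2C, 1H, 1Br → 0 − 1 + 1 = 0
1 carbon (C1) meets the condition.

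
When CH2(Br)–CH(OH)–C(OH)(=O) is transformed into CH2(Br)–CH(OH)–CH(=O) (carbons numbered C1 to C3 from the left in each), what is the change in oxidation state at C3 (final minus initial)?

-2

Before: C3 has 1 bond to C, 3 bonds to O → oxidation state +3.
After: C3 has 1 bond to C, 1 bond to H, 2 bonds to O → oxidation state +1.
Δ = +1 − (+3) = -2, so this is a reduction at C3.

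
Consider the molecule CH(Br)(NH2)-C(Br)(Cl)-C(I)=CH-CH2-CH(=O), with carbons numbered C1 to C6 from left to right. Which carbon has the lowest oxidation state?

C5

Tallying each carbon's bonds:
C1: 1C, 1H, 1N, 1Br → 0 − 1 + 1 + 1 = +1
C2: 2C, 1Cl, 1Br → 0 + 1 + 1 = +2
C3: 3C, 1I → 0 + 1 = +1
C4: 3C, 1H → 0 − 1 = -1
C5: 2C, 2H → 0 − 2 = -2
C6: 1C, 1H, 2O → 0 − 1 + 2 = +1
The most reduced carbon is C5 at -2.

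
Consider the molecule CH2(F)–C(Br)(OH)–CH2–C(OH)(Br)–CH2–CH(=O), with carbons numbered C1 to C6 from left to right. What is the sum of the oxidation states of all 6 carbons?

Tallying each carbon's bonds:
C1: 1C, 2H, 1F → 0 − 2 + 1 = -1
C2: 2C, 1O, 1Br → 0 + 1 + 1 = +2
C3: 2C, 2H → 0 − 2 = -2
C4: 2C, 1O, 1Br → 0 + 1 + 1 = +2
C5: 2C, 2H → 0 − 2 = -2
C6: 1C, 1H, 2O → 0 − 1 + 2 = +1
Sum = -1 + 2 − 2 + 2 − 2 + 1 = 0.

0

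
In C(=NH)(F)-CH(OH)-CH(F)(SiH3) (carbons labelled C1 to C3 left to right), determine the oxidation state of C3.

C3 has one bond to C (0), one bond to F (+1), one bond to H (-1), one bond to Si (-1).
Oxidation state = 0 + 1 − 1 − 1 = -1.

-1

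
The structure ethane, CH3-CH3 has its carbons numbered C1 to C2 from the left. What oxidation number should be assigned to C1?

C1 has one bond to H (-1), one bond to H (-1), one bond to H (-1), one bond to C (0).
Oxidation state = -1 − 1 − 1 + 0 = -3.

-3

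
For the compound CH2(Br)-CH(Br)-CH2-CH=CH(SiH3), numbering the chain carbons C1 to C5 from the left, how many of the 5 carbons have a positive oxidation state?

0

Tallying each carbon's bonds:
C1: 1C, 2H, 1Br → 0 − 2 + 1 = -1
C2: 2C, 1H, 1Br → 0 − 1 + 1 = 0
C3: 2C, 2H → 0 − 2 = -2
C4: 3C, 1H → 0 − 1 = -1
C5: 2C, 1H, 1Si → 0 − 1 − 1 = -2
0 carbons meet the condition.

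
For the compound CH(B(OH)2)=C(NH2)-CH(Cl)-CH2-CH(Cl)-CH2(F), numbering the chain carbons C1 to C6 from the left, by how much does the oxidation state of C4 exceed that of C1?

0

C4: 2C, 2H → 0 − 2 = -2
C1: 2C, 1H, 1B → 0 − 1 − 1 = -2
Difference: -2 − (-2) = 0.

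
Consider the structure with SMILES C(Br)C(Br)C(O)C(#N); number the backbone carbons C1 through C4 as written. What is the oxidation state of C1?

-1

Bonds to more-electronegative neighbours contribute +1 each, bonds to H or metals contribute −1 each, and C–C bonds contribute 0.
C1 has one bond to C (0), one bond to H (-1), one bond to Br (+1), one bond to H (-1).
Oxidation state = 0 − 1 + 1 − 1 = -1.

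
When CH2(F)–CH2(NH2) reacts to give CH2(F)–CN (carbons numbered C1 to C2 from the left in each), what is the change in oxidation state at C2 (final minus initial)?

Before: C2 has 1 bond to C, 2 bonds to H, 1 bond to N → oxidation state -1.
After: C2 has 1 bond to C, 3 bonds to N → oxidation state +3.
Δ = +3 − (-1) = +4, so this is an oxidation at C2.

+4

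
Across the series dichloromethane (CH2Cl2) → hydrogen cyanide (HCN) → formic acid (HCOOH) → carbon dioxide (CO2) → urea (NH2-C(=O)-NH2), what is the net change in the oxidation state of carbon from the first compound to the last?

Carbon oxidation states along the series — dichloromethane: 0, hydrogen cyanide: +2, formic acid: +2, carbon dioxide: +4, urea: +4.
Net change = +4 − (0) = +4.

+4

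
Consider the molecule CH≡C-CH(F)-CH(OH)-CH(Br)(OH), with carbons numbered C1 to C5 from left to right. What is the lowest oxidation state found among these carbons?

-1

Assign +1 per bond to O/N/halogen, −1 per bond to H or an electropositive element, and 0 per bond to carbon. Tallying each carbon:
C1: 3C, 1H → 0 − 1 = -1
C2: 4C → 0 = 0
C3: 2C, 1H, 1F → 0 − 1 + 1 = 0
C4: 2C, 1H, 1O → 0 − 1 + 1 = 0
C5: 1C, 1H, 1O, 1Br → 0 − 1 + 1 + 1 = +1
The lowest value is -1.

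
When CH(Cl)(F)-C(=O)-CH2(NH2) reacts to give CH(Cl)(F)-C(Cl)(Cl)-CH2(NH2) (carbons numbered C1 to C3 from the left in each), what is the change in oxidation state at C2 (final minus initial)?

Before: C2 has 2 bonds to C, 2 bonds to O → oxidation state +2.
After: C2 has 2 bonds to C, 2 bonds to Cl → oxidation state +2.
Δ = +2 − (+2) = 0, so no net redox change at C2.

0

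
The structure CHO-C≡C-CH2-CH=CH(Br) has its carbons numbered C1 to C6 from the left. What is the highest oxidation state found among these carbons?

+1

Tallying each carbon's bonds:
C1: 1C, 1H, 2O → 0 − 1 + 2 = +1
C2: 4C → 0 = 0
C3: 4C → 0 = 0
C4: 2C, 2H → 0 − 2 = -2
C5: 3C, 1H → 0 − 1 = -1
C6: 2C, 1H, 1Br → 0 − 1 + 1 = 0
The highest value is +1.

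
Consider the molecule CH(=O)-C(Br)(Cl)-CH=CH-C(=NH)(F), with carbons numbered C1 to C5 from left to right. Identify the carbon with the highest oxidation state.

C5

Each bond to a more electronegative atom (O, N, halogen) counts +1, each bond to a less electronegative atom (H, metal, B, Si) counts −1, and each C–C bond counts 0. Tallying each carbon:
C1: 1C, 1H, 2O → 0 − 1 + 2 = +1
C2: 2C, 1Cl, 1Br → 0 + 1 + 1 = +2
C3: 3C, 1H → 0 − 1 = -1
C4: 3C, 1H → 0 − 1 = -1
C5: 1C, 2N, 1F → 0 + 2 + 1 = +3
The most oxidised carbon is C5 at +3.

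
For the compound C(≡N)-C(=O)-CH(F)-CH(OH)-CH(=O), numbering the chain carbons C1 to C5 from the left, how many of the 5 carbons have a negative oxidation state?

0

Each bond to a more electronegative atom (O, N, halogen) counts +1, each bond to a less electronegative atom (H, metal, B, Si) counts −1, and each C–C bond counts 0. Tallying each carbon:
C1: 1C, 3N → 0 + 3 = +3
C2: 2C, 2O → 0 + 2 = +2
C3: 2C, 1H, 1F → 0 − 1 + 1 = 0
C4: 2C, 1H, 1O → 0 − 1 + 1 = 0
C5: 1C, 1H, 2O → 0 − 1 + 2 = +1
0 carbons meet the condition.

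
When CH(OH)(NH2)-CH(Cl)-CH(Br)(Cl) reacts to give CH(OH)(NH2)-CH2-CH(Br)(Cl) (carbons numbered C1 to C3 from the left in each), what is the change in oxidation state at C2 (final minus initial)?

Before: C2 has 2 bonds to C, 1 bond to H, 1 bond to Cl → oxidation state 0.
After: C2 has 2 bonds to C, 2 bonds to H → oxidation state -2.
Δ = -2 − (0) = -2, so this is a reduction at C2.

-2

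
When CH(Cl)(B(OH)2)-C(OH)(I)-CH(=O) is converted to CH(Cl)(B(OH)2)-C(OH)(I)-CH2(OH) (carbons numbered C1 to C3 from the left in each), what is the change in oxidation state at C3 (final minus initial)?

-2

Before: C3 has 1 bond to C, 1 bond to H, 2 bonds to O → oxidation state +1.
After: C3 has 1 bond to C, 2 bonds to H, 1 bond to O → oxidation state -1.
Δ = -1 − (+1) = -2, so this is a reduction at C3.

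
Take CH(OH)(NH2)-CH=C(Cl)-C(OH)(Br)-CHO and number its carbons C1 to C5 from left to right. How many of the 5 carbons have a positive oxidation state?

4

Count +1 for every bond to an atom more electronegative than carbon and −1 for every bond to one less electronegative; C–C bonds are 0. Tallying each carbon:
C1: 1C, 1H, 1O, 1N → 0 − 1 + 1 + 1 = +1
C2: 3C, 1H → 0 − 1 = -1
C3: 3C, 1Cl → 0 + 1 = +1
C4: 2C, 1O, 1Br → 0 + 1 + 1 = +2
C5: 1C, 1H, 2O → 0 − 1 + 2 = +1
4 carbons (C1, C3, C4, C5) meet the condition.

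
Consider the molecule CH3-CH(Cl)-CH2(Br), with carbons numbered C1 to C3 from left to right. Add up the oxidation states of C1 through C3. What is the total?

Count +1 for every bond to an atom more electronegative than carbon and −1 for every bond to one less electronegative; C–C bonds are 0. Tallying each carbon:
C1: 1C, 3H → 0 − 3 = -3
C2: 2C, 1H, 1Cl → 0 − 1 + 1 = 0
C3: 1C, 2H, 1Br → 0 − 2 + 1 = -1
Sum = -3 + 0 − 1 = -4.

-4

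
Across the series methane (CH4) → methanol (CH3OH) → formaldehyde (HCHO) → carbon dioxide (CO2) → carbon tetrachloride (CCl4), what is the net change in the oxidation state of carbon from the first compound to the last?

+8

Carbon oxidation states along the series — methane: -4, methanol: -2, formaldehyde: 0, carbon dioxide: +4, carbon tetrachloride: +4.
Net change = +4 − (-4) = +8.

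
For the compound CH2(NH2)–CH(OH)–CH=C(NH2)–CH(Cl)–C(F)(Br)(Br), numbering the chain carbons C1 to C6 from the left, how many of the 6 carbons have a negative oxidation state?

2

Count +1 for every bond to an atom more electronegative than carbon and −1 for every bond to one less electronegative; C–C bonds are 0. Tallying each carbon:
C1: 1C, 2H, 1N → 0 − 2 + 1 = -1
C2: 2C, 1H, 1O → 0 − 1 + 1 = 0
C3: 3C, 1H → 0 − 1 = -1
C4: 3C, 1N → 0 + 1 = +1
C5: 2C, 1H, 1Cl → 0 − 1 + 1 = 0
C6: 1C, 1F, 2Br → 0 + 1 + 2 = +3
2 carbons (C1, C3) meet the condition.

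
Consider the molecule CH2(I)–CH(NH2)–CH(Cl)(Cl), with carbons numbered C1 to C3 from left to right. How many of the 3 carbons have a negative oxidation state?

Count +1 for every bond to an atom more electronegative than carbon and −1 for every bond to one less electronegative; C–C bonds are 0. Tallying each carbon:
C1: 1C, 2H, 1I → 0 − 2 + 1 = -1
C2: 2C, 1H, 1N → 0 − 1 + 1 = 0
C3: 1C, 1H, 2Cl → 0 − 1 + 2 = +1
1 carbon (C1) meets the condition.

1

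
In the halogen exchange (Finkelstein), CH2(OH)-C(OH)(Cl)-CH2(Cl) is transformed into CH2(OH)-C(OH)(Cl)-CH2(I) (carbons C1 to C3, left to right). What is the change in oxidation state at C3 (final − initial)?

Before: C3 has 1 bond to C, 2 bonds to H, 1 bond to Cl → oxidation state -1.
After: C3 has 1 bond to C, 2 bonds to H, 1 bond to I → oxidation state -1.
Δ = -1 − (-1) = 0, so no net redox change at C3.

0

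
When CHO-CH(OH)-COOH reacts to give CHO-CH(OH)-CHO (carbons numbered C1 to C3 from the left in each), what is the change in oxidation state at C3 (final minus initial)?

Before: C3 has 1 bond to C, 3 bonds to O → oxidation state +3.
After: C3 has 1 bond to C, 1 bond to H, 2 bonds to O → oxidation state +1.
Δ = +1 − (+3) = -2, so this is a reduction at C3.

-2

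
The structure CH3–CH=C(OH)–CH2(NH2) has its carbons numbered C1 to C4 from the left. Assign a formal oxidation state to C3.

+1

Bonds to more-electronegative neighbours contribute +1 each, bonds to H or metals contribute −1 each, and C–C bonds contribute 0.
C3 has a double bond to C (2×0 = 0), one bond to C (0), one bond to O (+1).
Oxidation state = 0 + 0 + 1 = +1.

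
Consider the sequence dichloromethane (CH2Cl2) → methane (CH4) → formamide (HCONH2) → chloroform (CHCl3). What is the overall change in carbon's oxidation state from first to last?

Carbon oxidation states along the series — dichloromethane: 0, methane: -4, formamide: +2, chloroform: +2.
Net change = +2 − (0) = +2.

+2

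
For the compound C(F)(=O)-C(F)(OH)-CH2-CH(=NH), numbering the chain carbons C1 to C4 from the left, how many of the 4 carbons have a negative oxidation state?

1

Tallying each carbon's bonds:
C1: 1C, 2O, 1F → 0 + 2 + 1 = +3
C2: 2C, 1O, 1F → 0 + 1 + 1 = +2
C3: 2C, 2H → 0 − 2 = -2
C4: 1C, 1H, 2N → 0 − 1 + 2 = +1
1 carbon (C3) meets the condition.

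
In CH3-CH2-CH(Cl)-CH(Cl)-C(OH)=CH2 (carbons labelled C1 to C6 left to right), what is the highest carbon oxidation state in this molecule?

Tallying each carbon's bonds:
C1: 1C, 3H → 0 − 3 = -3
C2: 2C, 2H → 0 − 2 = -2
C3: 2C, 1H, 1Cl → 0 − 1 + 1 = 0
C4: 2C, 1H, 1Cl → 0 − 1 + 1 = 0
C5: 3C, 1O → 0 + 1 = +1
C6: 2C, 2H → 0 − 2 = -2
The highest value is +1.

+1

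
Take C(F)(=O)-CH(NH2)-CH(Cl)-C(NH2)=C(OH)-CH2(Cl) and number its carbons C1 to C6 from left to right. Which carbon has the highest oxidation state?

Tallying each carbon's bonds:
C1: 1C, 2O, 1F → 0 + 2 + 1 = +3
C2: 2C, 1H, 1N → 0 − 1 + 1 = 0
C3: 2C, 1H, 1Cl → 0 − 1 + 1 = 0
C4: 3C, 1N → 0 + 1 = +1
C5: 3C, 1O → 0 + 1 = +1
C6: 1C, 2H, 1Cl → 0 − 2 + 1 = -1
The most oxidised carbon is C1 at +3.

C1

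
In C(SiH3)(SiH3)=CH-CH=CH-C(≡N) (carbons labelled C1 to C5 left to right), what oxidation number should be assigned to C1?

Count +1 for every bond to an atom more electronegative than carbon and −1 for every bond to one less electronegative; C–C bonds are 0.
C1 has a double bond to C (2×0 = 0), one bond to Si (-1), one bond to Si (-1).
Oxidation state = 0 − 1 − 1 = -2.

-2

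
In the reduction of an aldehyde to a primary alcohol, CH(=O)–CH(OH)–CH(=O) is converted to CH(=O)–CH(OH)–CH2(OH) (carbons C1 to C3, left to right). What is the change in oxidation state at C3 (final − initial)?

Before: C3 has 1 bond to C, 1 bond to H, 2 bonds to O → oxidation state +1.
After: C3 has 1 bond to C, 2 bonds to H, 1 bond to O → oxidation state -1.
Δ = -1 − (+1) = -2, so this is a reduction at C3.

-2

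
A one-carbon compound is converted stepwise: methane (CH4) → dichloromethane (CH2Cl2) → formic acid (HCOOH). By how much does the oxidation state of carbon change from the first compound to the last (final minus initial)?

Carbon oxidation states along the series — methane: -4, dichloromethane: 0, formic acid: +2.
Net change = +2 − (-4) = +6.

+6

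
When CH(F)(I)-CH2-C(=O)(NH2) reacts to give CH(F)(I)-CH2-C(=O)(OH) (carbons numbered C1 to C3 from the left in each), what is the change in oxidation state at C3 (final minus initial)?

Before: C3 has 1 bond to C, 2 bonds to O, 1 bond to N → oxidation state +3.
After: C3 has 1 bond to C, 3 bonds to O → oxidation state +3.
Δ = +3 − (+3) = 0, so no net redox change at C3.

0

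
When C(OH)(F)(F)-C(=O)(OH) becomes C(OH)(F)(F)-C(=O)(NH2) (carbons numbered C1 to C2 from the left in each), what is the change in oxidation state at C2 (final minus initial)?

Before: C2 has 1 bond to C, 3 bonds to O → oxidation state +3.
After: C2 has 1 bond to C, 2 bonds to O, 1 bond to N → oxidation state +3.
Δ = +3 − (+3) = 0, so no net redox change at C2.

0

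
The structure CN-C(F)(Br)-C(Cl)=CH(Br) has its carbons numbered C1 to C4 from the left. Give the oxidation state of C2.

+2

Assign +1 per bond to O/N/halogen, −1 per bond to H or an electropositive element, and 0 per bond to carbon.
C2 has one bond to C (0), one bond to C (0), one bond to F (+1), one bond to Br (+1).
Oxidation state = 0 + 0 + 1 + 1 = +2.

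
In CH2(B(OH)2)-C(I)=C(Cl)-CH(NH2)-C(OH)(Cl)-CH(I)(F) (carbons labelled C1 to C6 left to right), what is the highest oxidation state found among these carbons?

+2

Count +1 for every bond to an atom more electronegative than carbon and −1 for every bond to one less electronegative; C–C bonds are 0. Tallying each carbon:
C1: 1C, 2H, 1B → 0 − 2 − 1 = -3
C2: 3C, 1I → 0 + 1 = +1
C3: 3C, 1Cl → 0 + 1 = +1
C4: 2C, 1H, 1N → 0 − 1 + 1 = 0
C5: 2C, 1O, 1Cl → 0 + 1 + 1 = +2
C6: 1C, 1H, 1F, 1I → 0 − 1 + 1 + 1 = +1
The highest value is +2.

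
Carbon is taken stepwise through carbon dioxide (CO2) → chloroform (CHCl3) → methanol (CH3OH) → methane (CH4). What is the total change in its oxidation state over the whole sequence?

-8

Carbon oxidation states along the series — carbon dioxide: +4, chloroform: +2, methanol: -2, methane: -4.
Net change = -4 − (+4) = -8.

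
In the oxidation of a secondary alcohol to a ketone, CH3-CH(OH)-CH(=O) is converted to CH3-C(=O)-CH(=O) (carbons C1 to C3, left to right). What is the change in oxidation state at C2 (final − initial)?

Before: C2 has 2 bonds to C, 1 bond to H, 1 bond to O → oxidation state 0.
After: C2 has 2 bonds to C, 2 bonds to O → oxidation state +2.
Δ = +2 − (0) = +2, so this is an oxidation at C2.

+2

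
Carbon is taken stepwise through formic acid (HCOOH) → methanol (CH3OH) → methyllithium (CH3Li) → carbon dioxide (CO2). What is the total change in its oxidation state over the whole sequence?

+2

Carbon oxidation states along the series — formic acid: +2, methanol: -2, methyllithium: -4, carbon dioxide: +4.
Net change = +4 − (+2) = +2.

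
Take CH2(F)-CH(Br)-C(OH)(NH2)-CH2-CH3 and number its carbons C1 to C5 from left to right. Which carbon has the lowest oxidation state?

C5

Tallying each carbon's bonds:
C1: 1C, 2H, 1F → 0 − 2 + 1 = -1
C2: 2C, 1H, 1Br → 0 − 1 + 1 = 0
C3: 2C, 1O, 1N → 0 + 1 + 1 = +2
C4: 2C, 2H → 0 − 2 = -2
C5: 1C, 3H → 0 − 3 = -3
The most reduced carbon is C5 at -3.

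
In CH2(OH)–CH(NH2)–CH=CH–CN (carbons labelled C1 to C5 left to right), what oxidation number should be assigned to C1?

-1

C1 has one bond to C (0), one bond to O (+1), one bond to H (-1), one bond to H (-1).
Oxidation state = 0 + 1 − 1 − 1 = -1.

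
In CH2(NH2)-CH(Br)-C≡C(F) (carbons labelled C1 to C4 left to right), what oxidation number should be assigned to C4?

+1

C4 has a triple bond to C (3×0 = 0), one bond to F (+1).
Oxidation state = 0 + 1 = +1.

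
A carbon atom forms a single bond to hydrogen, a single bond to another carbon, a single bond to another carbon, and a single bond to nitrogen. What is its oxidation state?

0

Count +1 for every bond to an atom more electronegative than carbon and −1 for every bond to one less electronegative; C–C bonds are 0.
The carbon has one bond to C (0), one bond to C (0), one bond to N (+1), one bond to H (-1).
Oxidation state = 0 + 0 + 1 − 1 = 0.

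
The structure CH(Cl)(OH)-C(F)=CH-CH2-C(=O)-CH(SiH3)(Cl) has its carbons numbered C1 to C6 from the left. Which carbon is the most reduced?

Each bond to a more electronegative atom (O, N, halogen) counts +1, each bond to a less electronegative atom (H, metal, B, Si) counts −1, and each C–C bond counts 0. Tallying each carbon:
C1: 1C, 1H, 1O, 1Cl → 0 − 1 + 1 + 1 = +1
C2: 3C, 1F → 0 + 1 = +1
C3: 3C, 1H → 0 − 1 = -1
C4: 2C, 2H → 0 − 2 = -2
C5: 2C, 2O → 0 + 2 = +2
C6: 1C, 1H, 1Cl, 1Si → 0 − 1 + 1 − 1 = -1
The most reduced carbon is C4 at -2.

C4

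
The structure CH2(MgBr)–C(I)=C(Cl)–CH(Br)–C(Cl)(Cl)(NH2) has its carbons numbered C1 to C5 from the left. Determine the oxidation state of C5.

Count +1 for every bond to an atom more electronegative than carbon and −1 for every bond to one less electronegative; C–C bonds are 0.
C5 has one bond to C (0), one bond to Cl (+1), one bond to Cl (+1), one bond to N (+1).
Oxidation state = 0 + 1 + 1 + 1 = +3.

+3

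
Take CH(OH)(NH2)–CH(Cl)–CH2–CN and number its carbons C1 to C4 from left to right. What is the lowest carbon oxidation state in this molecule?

Tallying each carbon's bonds:
C1: 1C, 1H, 1O, 1N → 0 − 1 + 1 + 1 = +1
C2: 2C, 1H, 1Cl → 0 − 1 + 1 = 0
C3: 2C, 2H → 0 − 2 = -2
C4: 1C, 3N → 0 + 3 = +3
The lowest value is -2.

-2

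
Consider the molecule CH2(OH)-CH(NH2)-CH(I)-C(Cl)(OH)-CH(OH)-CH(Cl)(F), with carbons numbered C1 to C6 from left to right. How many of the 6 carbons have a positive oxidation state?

2

Tallying each carbon's bonds:
C1: 1C, 2H, 1O → 0 − 2 + 1 = -1
C2: 2C, 1H, 1N → 0 − 1 + 1 = 0
C3: 2C, 1H, 1I → 0 − 1 + 1 = 0
C4: 2C, 1O, 1Cl → 0 + 1 + 1 = +2
C5: 2C, 1H, 1O → 0 − 1 + 1 = 0
C6: 1C, 1H, 1F, 1Cl → 0 − 1 + 1 + 1 = +1
2 carbons (C4, C6) meet the condition.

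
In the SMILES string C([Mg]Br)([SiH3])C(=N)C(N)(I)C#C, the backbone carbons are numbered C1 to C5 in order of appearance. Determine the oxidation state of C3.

C3 has one bond to C (0), one bond to C (0), one bond to N (+1), one bond to I (+1).
Oxidation state = 0 + 0 + 1 + 1 = +2.

+2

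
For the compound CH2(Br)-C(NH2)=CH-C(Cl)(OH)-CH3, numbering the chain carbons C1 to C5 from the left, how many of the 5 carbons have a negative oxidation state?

Assign +1 per bond to O/N/halogen, −1 per bond to H or an electropositive element, and 0 per bond to carbon. Tallying each carbon:
C1: 1C, 2H, 1Br → 0 − 2 + 1 = -1
C2: 3C, 1N → 0 + 1 = +1
C3: 3C, 1H → 0 − 1 = -1
C4: 2C, 1O, 1Cl → 0 + 1 + 1 = +2
C5: 1C, 3H → 0 − 3 = -3
3 carbons (C1, C3, C5) meet the condition.

3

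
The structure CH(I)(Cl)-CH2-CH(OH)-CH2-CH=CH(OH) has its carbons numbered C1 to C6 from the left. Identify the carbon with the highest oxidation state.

C1

Count +1 for every bond to an atom more electronegative than carbon and −1 for every bond to one less electronegative; C–C bonds are 0. Tallying each carbon:
C1: 1C, 1H, 1Cl, 1I → 0 − 1 + 1 + 1 = +1
C2: 2C, 2H → 0 − 2 = -2
C3: 2C, 1H, 1O → 0 − 1 + 1 = 0
C4: 2C, 2H → 0 − 2 = -2
C5: 3C, 1H → 0 − 1 = -1
C6: 2C, 1H, 1O → 0 − 1 + 1 = 0
The most oxidised carbon is C1 at +1.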